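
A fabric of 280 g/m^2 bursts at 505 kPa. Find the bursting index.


Formula: Bursting Index = Bursting Strength / Fabric GSM
BI = 505 kPa / 280 g/m^2
BI = 1.804 kPa/(g/m^2)

1.804 kPa/(g/m^2)


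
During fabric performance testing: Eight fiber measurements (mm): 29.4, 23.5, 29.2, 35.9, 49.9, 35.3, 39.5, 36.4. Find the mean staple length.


Formula: Mean = sum of lengths / count
Sum = 29.4 + 23.5 + 29.2 + 35.9 + 49.9 + 35.3 + 39.5 + 36.4
Sum = 279.1 mm
Mean = 279.1 / 8 = 34.89 mm

34.89 mm


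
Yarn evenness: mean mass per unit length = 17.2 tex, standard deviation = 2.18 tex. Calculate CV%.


Formula: CV% = (standard deviation / mean) * 100
Step 1: Ratio = 2.18 / 17.2 = 0.126744
Step 2: CV% = 0.126744 * 100 = 12.6744% ≈ 12.7%

12.7%


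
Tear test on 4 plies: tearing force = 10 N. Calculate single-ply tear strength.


Formula: Per-ply strength = Total force / Number of plies
Per-ply = 10 N / 4
Per-ply = 2.5 N

2.5 N


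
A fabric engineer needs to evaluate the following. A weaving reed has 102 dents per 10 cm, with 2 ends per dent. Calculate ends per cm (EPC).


Formula: EPC = (dents per 10 cm * ends per dent) / 10
Step 1: Total ends per 10 cm = 102 * 2 = 204
Step 2: EPC = 204 / 10 = 20.4 ends/cm

20.4 ends/cm


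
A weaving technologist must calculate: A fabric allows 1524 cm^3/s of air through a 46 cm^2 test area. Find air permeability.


Formula: Air Permeability = Airflow / Test Area
AP = 1524 cm^3/s / 46 cm^2
AP = 33.1 cm^3/s/cm^2

33.1 cm^3/s/cm^2


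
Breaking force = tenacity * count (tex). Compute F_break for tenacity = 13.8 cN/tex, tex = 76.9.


Formula: Breaking force = Tenacity * Linear density
F = 13.8 cN/tex * 76.9 tex
F = 1061.22 cN

1061.22 cN


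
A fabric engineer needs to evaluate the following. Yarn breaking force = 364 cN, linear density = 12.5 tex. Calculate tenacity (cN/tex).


Formula: Tenacity = Breaking force / Linear density
Tenacity = 364 cN / 12.5 tex
Tenacity = 29.12 cN/tex

29.12 cN/tex


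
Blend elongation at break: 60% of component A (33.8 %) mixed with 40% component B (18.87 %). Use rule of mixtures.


Formula: Blend property = (fraction_A * property_A) + (fraction_B * property_B)
Step 1: Contribution A = 60/100 * 33.8 % = 20.28 %
Step 2: Contribution B = 40/100 * 18.87 % = 7.548 %
Step 3: Blend elongation at break = 20.28 + 7.548 = 27.828 %

27.828 %


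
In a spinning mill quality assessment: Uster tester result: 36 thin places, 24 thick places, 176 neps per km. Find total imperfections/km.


Formula: Total = thin places + thick places + neps
Total = 36 + 24 + 176
Total = 236 imperfections/km

236 imperfections/km


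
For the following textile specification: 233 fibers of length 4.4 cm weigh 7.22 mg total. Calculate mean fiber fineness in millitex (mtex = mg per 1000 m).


Formula: fineness (mtex) = mass (mg) / total length (km) = (mass_mg / total_length_m) * 1000
Step 1: Convert fiber length: 4.4 cm = 0.044 m
Step 2: Total fiber length = 233 * 0.044 = 10.252 m
Step 3: Linear density = 7.22 mg / 10.252 m = 0.7043 mg/m
Step 4: fineness = 0.7043 * 1000 = 704.3 mtex

704.3 mtex


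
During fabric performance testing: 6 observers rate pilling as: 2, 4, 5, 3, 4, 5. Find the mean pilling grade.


Formula: Mean = sum / count
Sum = 2 + 4 + 5 + 3 + 4 + 5 = 23
Mean = 23 / 6 = 3.8

3.8


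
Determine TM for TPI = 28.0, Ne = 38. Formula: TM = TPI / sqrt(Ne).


Formula: TM = TPI / sqrt(Ne)
Step 1: sqrt(Ne) = sqrt(38) = 6.1644
Step 2: TM = 28.0 / 6.1644 = 4.54

4.54 TM


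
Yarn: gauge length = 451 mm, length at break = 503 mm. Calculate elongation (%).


Formula: Elongation (%) = ((L_break - L0) / L0) * 100
Step 1: Extension = 503 - 451 = 52 mm
Step 2: Elongation = (52 / 451) * 100
Step 3: Elongation = 0.115299 * 100 = 11.5299% ≈ 11.5%

11.5%


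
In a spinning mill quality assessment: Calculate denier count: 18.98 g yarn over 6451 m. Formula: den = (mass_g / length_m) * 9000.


Formula: den = (mass_g / length_m) * 9000
Substituting: den = (18.98 / 6451) * 9000
Intermediate: 18.98 / 6451 = 0.00294218 g/m
den = 0.00294218 * 9000 = 26.5 denier

26.5 denier


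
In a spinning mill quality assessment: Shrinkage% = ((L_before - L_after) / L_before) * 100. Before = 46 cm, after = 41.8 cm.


Formula: Shrinkage% = ((L_before - L_after) / L_before) * 100
Step 1: Shrinkage = 46 - 41.8 = 4.2 cm
Step 2: Shrinkage% = (4.2 / 46) * 100
Step 3: Shrinkage% = 0.091304 * 100 = 9.1304% ≈ 9.1%

9.1%


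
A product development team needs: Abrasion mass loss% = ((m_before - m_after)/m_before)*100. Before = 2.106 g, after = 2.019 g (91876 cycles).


Formula: Mass loss% = ((m_before - m_after) / m_before) * 100
Step 1: Mass loss = 2.106 - 2.019 = 0.087 g
Step 2: Ratio = 0.087 / 2.106 = 0.0413105
Step 3: Mass loss% = 0.0413105 * 100 = 4.13105% ≈ 4.13%

4.13%


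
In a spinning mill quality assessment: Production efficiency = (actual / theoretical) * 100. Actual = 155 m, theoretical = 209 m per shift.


Formula: Efficiency% = (Actual output / Theoretical output) * 100
Efficiency% = (155 / 209) * 100
Efficiency% = 0.741627 * 100 = 74.1627% ≈ 74.2%

74.2%


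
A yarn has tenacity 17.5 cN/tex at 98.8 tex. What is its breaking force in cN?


Formula: Breaking force = Tenacity * Linear density
F = 17.5 cN/tex * 98.8 tex
F = 1729.00 cN

1729.00 cN


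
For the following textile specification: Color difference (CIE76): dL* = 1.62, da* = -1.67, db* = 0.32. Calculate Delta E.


Formula: Delta E = sqrt(dL*^2 + da*^2 + db*^2)
Step 1: dL*^2 = 1.62^2 = 2.6244
Step 2: da*^2 = (-1.67)^2 = 2.7889
Step 3: db*^2 = 0.32^2 = 0.1024
Step 4: Sum = 2.6244 + 2.7889 + 0.1024 = 5.5157
Step 5: Delta E = sqrt(5.5157) = 2.35

2.35 Delta E


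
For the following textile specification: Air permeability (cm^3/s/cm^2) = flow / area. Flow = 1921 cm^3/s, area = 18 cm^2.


Formula: Air Permeability = Airflow / Test Area
AP = 1921 cm^3/s / 18 cm^2
AP = 106.7 cm^3/s/cm^2

106.7 cm^3/s/cm^2


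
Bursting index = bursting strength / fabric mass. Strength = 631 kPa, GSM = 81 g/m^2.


Formula: Bursting Index = Bursting Strength / Fabric GSM
BI = 631 kPa / 81 g/m^2
BI = 7.790 kPa/(g/m^2)

7.790 kPa/(g/m^2)


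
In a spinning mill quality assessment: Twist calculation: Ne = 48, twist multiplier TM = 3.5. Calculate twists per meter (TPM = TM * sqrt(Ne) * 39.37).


Formula: TPM = TM * sqrt(Ne) * 39.37
Step 1: sqrt(Ne) = sqrt(48) = 6.9282
Step 2: TM * sqrt(Ne) = 3.5 * 6.9282 = 24.2487
Step 3: TPM = 24.2487 * 39.37 = 955 twists/m

955 twists/m


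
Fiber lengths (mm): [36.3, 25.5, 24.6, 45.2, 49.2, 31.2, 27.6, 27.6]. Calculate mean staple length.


Formula: Mean = sum of lengths / count
Sum = 36.3 + 25.5 + 24.6 + 45.2 + 49.2 + 31.2 + 27.6 + 27.6
Sum = 267.2 mm
Mean = 267.2 / 8 = 33.40 mm

33.40 mm


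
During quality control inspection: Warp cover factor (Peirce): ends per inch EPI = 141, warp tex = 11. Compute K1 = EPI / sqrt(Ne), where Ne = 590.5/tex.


Formula: K1 = EPI / sqrt(Ne), with Ne = 590.5 / tex_warp
Step 1: Ne = 590.5 / 11 = 53.682
Step 2: sqrt(Ne) = sqrt(53.682) = 7.3268
Step 3: K1 = 141 / 7.3268 = 19.2

19.2


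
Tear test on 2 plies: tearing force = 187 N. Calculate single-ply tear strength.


Formula: Per-ply strength = Total force / Number of plies
Per-ply = 187 N / 2
Per-ply = 93.5 N

93.5 N


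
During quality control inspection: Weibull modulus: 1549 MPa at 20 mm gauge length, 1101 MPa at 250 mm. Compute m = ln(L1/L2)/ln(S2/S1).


Formula: m = ln(L1/L2) / ln(S2/S1)
Step 1: ln(L1/L2) = ln(20/250) = -2.52573
Step 2: S2/S1 = 1101/1549 = 0.71078
Step 3: ln(S2/S1) = ln(0.71078) = -0.34139
Step 4: m = -2.52573 / -0.34139 = 7.40

7.40 (Weibull m)


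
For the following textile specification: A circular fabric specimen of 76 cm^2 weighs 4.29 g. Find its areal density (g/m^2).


Formula: GSM = mass_g / area_m2
Step 1: Convert area: 76 cm^2 = 76 / 10000 = 0.0076 m^2
Step 2: GSM = 4.29 g / 0.0076 m^2 = 564.5 g/m^2

564.5 g/m^2


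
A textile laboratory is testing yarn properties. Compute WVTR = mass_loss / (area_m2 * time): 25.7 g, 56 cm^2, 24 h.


Formula: WVTR = mass_loss / (area * time)
Step 1: Convert area: 56 cm^2 = 0.0056 m^2
Step 2: WVTR = 25.7 g / (0.0056 m^2 * 24 h)
Step 3: WVTR = 25.7 / 0.1344 = 191.2 g/m^2/h

191.2 g/m^2/h


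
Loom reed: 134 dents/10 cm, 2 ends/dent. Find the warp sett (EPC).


Formula: EPC = (dents per 10 cm * ends per dent) / 10
Step 1: Total ends per 10 cm = 134 * 2 = 268
Step 2: EPC = 268 / 10 = 26.8 ends/cm

26.8 ends/cm


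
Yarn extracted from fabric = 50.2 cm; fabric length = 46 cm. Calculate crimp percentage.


Formula: Crimp% = ((L_yarn - L_fabric) / L_fabric) * 100
Step 1: Extension = 50.2 - 46 = 4.2 cm
Step 2: Crimp% = (4.2 / 46) * 100
Step 3: Crimp% = 0.091304 * 100 = 9.1304% ≈ 9.1%

9.1%


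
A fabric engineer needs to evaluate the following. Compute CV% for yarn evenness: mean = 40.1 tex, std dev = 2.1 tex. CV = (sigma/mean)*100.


Formula: CV% = (standard deviation / mean) * 100
Step 1: Ratio = 2.1 / 40.1 = 0.052369
Step 2: CV% = 0.052369 * 100 = 5.2369% ≈ 5.2%

5.2%


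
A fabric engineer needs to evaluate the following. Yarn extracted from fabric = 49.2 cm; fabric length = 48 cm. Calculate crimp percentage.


Formula: Crimp% = ((L_yarn - L_fabric) / L_fabric) * 100
Step 1: Extension = 49.2 - 48 = 1.2 cm
Step 2: Crimp% = (1.2 / 48) * 100
Step 3: Crimp% = 0.025 * 100 = 2.5%

2.5%


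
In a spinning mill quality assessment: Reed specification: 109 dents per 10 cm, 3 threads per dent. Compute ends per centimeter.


Formula: EPC = (dents per 10 cm * ends per dent) / 10
Step 1: Total ends per 10 cm = 109 * 3 = 327
Step 2: EPC = 327 / 10 = 32.7 ends/cm

32.7 ends/cm


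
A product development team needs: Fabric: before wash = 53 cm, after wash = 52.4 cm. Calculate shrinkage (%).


Formula: Shrinkage% = ((L_before - L_after) / L_before) * 100
Step 1: Shrinkage = 53 - 52.4 = 0.6 cm
Step 2: Shrinkage% = (0.6 / 53) * 100
Step 3: Shrinkage% = 0.011321 * 100 = 1.1321% ≈ 1.1%

1.1%


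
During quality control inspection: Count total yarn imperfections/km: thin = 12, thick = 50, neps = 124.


Formula: Total = thin places + thick places + neps
Total = 12 + 50 + 124
Total = 186 imperfections/km

186 imperfections/km


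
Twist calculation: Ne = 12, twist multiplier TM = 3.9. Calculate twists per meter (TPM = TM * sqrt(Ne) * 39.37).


Formula: TPM = TM * sqrt(Ne) * 39.37
Step 1: sqrt(Ne) = sqrt(12) = 3.4641
Step 2: TM * sqrt(Ne) = 3.9 * 3.4641 = 13.51
Step 3: TPM = 13.51 * 39.37 = 532 twists/m

532 twists/m


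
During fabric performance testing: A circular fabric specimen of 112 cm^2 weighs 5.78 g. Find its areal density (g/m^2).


Formula: GSM = mass_g / area_m2
Step 1: Convert area: 112 cm^2 = 112 / 10000 = 0.0112 m^2
Step 2: GSM = 5.78 g / 0.0112 m^2 = 516.1 g/m^2

516.1 g/m^2


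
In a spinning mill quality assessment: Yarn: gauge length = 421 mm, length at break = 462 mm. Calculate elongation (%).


Formula: Elongation (%) = ((L_break - L0) / L0) * 100
Step 1: Extension = 462 - 421 = 41 mm
Step 2: Elongation = (41 / 421) * 100
Step 3: Elongation = 0.097387 * 100 = 9.7387% ≈ 9.7%

9.7%


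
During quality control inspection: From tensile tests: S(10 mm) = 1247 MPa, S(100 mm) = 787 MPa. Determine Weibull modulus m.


Formula: m = ln(L1/L2) / ln(S2/S1)
Step 1: ln(L1/L2) = ln(10/100) = -2.30259
Step 2: S2/S1 = 787/1247 = 0.63111
Step 3: ln(S2/S1) = ln(0.63111) = -0.46028
Step 4: m = -2.30259 / -0.46028 = 5.00

5.00 (Weibull m)


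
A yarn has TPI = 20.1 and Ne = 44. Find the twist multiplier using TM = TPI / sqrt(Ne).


Formula: TM = TPI / sqrt(Ne)
Step 1: sqrt(Ne) = sqrt(44) = 6.6332
Step 2: TM = 20.1 / 6.6332 = 3.03

3.03 TM


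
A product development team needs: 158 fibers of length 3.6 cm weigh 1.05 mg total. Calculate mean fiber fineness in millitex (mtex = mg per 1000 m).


Formula: fineness (mtex) = mass (mg) / total length (km) = (mass_mg / total_length_m) * 1000
Step 1: Convert fiber length: 3.6 cm = 0.036 m
Step 2: Total fiber length = 158 * 0.036 = 5.688 m
Step 3: Linear density = 1.05 mg / 5.688 m = 0.1846 mg/m
Step 4: fineness = 0.1846 * 1000 = 184.6 mtex

184.6 mtex


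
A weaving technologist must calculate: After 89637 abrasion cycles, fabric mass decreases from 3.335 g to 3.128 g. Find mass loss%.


Formula: Mass loss% = ((m_before - m_after) / m_before) * 100
Step 1: Mass loss = 3.335 - 3.128 = 0.207 g
Step 2: Ratio = 0.207 / 3.335 = 0.062069
Step 3: Mass loss% = 0.062069 * 100 = 6.2069% ≈ 6.21%

6.21%


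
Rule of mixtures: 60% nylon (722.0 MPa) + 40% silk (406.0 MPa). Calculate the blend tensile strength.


Formula: Blend property = (fraction_A * property_A) + (fraction_B * property_B)
Step 1: Contribution A = 60/100 * 722.0 MPa = 433.2 MPa
Step 2: Contribution B = 40/100 * 406.0 MPa = 162.4 MPa
Step 3: Blend tensile strength = 433.2 + 162.4 = 595.6 MPa

595.6 MPa


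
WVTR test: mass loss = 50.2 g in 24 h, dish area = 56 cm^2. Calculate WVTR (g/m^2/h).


Formula: WVTR = mass_loss / (area * time)
Step 1: Convert area: 56 cm^2 = 0.0056 m^2
Step 2: WVTR = 50.2 g / (0.0056 m^2 * 24 h)
Step 3: WVTR = 50.2 / 0.1344 = 373.5 g/m^2/h

373.5 g/m^2/h


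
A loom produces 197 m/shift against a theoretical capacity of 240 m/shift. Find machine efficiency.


Formula: Efficiency% = (Actual output / Theoretical output) * 100
Efficiency% = (197 / 240) * 100
Efficiency% = 0.820833 * 100 = 82.0833% ≈ 82.1%

82.1%


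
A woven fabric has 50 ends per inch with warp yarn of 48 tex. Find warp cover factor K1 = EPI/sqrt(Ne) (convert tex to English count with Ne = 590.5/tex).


Formula: K1 = EPI / sqrt(Ne), with Ne = 590.5 / tex_warp
Step 1: Ne = 590.5 / 48 = 12.302
Step 2: sqrt(Ne) = sqrt(12.302) = 3.5074
Step 3: K1 = 50 / 3.5074 = 14.3

14.3


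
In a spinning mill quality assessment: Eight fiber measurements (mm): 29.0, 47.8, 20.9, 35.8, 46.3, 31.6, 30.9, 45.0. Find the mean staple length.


Formula: Mean = sum of lengths / count
Sum = 29.0 + 47.8 + 20.9 + 35.8 + 46.3 + 31.6 + 30.9 + 45.0
Sum = 287.3 mm
Mean = 287.3 / 8 = 35.91 mm

35.91 mm


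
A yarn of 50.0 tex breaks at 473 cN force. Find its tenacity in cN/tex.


Formula: Tenacity = Breaking force / Linear density
Tenacity = 473 cN / 50.0 tex
Tenacity = 9.46 cN/tex

9.46 cN/tex


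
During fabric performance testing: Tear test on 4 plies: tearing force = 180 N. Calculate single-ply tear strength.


Formula: Per-ply strength = Total force / Number of plies
Per-ply = 180 N / 4
Per-ply = 45 N

45 N


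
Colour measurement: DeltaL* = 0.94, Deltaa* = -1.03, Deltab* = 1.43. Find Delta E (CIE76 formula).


Formula: Delta E = sqrt(dL*^2 + da*^2 + db*^2)
Step 1: dL*^2 = 0.94^2 = 0.8836
Step 2: da*^2 = (-1.03)^2 = 1.0609
Step 3: db*^2 = 1.43^2 = 2.0449
Step 4: Sum = 0.8836 + 1.0609 + 2.0449 = 3.9894
Step 5: Delta E = sqrt(3.9894) = 2.0

2.0 Delta E


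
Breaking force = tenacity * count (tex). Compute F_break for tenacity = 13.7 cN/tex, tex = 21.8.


Formula: Breaking force = Tenacity * Linear density
F = 13.7 cN/tex * 21.8 tex
F = 298.66 cN

298.66 cN


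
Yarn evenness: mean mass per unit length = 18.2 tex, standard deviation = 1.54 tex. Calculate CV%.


Formula: CV% = (standard deviation / mean) * 100
Step 1: Ratio = 1.54 / 18.2 = 0.084615
Step 2: CV% = 0.084615 * 100 = 8.4615% ≈ 8.5%

8.5%


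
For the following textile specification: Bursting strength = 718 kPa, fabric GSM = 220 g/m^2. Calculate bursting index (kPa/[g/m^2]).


Formula: Bursting Index = Bursting Strength / Fabric GSM
BI = 718 kPa / 220 g/m^2
BI = 3.264 kPa/(g/m^2)

3.264 kPa/(g/m^2)


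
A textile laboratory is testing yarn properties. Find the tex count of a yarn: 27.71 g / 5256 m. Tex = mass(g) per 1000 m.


Formula: Tex = (mass_g / length_m) * 1000
Substituting: Tex = (27.71 / 5256) * 1000
Intermediate: 27.71 / 5256 = 0.00527207 g/m
Tex = 0.00527207 * 1000 = 5.27 tex

5.27 tex


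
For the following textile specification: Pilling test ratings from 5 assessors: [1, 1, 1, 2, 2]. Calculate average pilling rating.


Formula: Mean = sum / count
Sum = 1 + 1 + 1 + 2 + 2 = 7
Mean = 7 / 5 = 1.4

1.4


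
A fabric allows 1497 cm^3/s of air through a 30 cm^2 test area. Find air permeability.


Formula: Air Permeability = Airflow / Test Area
AP = 1497 cm^3/s / 30 cm^2
AP = 49.9 cm^3/s/cm^2

49.9 cm^3/s/cm^2


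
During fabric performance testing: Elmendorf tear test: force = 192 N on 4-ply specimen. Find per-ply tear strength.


Formula: Per-ply strength = Total force / Number of plies
Per-ply = 192 N / 4
Per-ply = 48 N

48 N


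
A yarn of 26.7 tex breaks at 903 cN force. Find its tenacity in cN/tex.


Formula: Tenacity = Breaking force / Linear density
Tenacity = 903 cN / 26.7 tex
Tenacity = 33.82 cN/tex

33.82 cN/tex


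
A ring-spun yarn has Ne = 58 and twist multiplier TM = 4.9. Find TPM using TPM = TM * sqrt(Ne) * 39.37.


Formula: TPM = TM * sqrt(Ne) * 39.37
Step 1: sqrt(Ne) = sqrt(58) = 7.6158
Step 2: TM * sqrt(Ne) = 4.9 * 7.6158 = 37.3174
Step 3: TPM = 37.3174 * 39.37 = 1469 twists/m

1469 twists/m


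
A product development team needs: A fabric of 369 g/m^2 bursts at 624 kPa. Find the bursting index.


Formula: Bursting Index = Bursting Strength / Fabric GSM
BI = 624 kPa / 369 g/m^2
BI = 1.691 kPa/(g/m^2)

1.691 kPa/(g/m^2)


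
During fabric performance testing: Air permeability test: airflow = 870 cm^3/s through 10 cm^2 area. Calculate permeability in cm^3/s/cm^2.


Formula: Air Permeability = Airflow / Test Area
AP = 870 cm^3/s / 10 cm^2
AP = 87.0 cm^3/s/cm^2

87.0 cm^3/s/cm^2


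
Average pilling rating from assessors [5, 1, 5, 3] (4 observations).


Formula: Mean = sum / count
Sum = 5 + 1 + 5 + 3 = 14
Mean = 14 / 4 = 3.5

3.5


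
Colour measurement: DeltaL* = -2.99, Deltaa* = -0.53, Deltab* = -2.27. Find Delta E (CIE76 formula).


Formula: Delta E = sqrt(dL*^2 + da*^2 + db*^2)
Step 1: dL*^2 = (-2.99)^2 = 8.9401
Step 2: da*^2 = (-0.53)^2 = 0.2809
Step 3: db*^2 = (-2.27)^2 = 5.1529
Step 4: Sum = 8.9401 + 0.2809 + 5.1529 = 14.3739
Step 5: Delta E = sqrt(14.3739) = 3.79

3.79 Delta E


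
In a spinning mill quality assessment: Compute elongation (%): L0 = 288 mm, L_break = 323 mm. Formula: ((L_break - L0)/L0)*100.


Formula: Elongation (%) = ((L_break - L0) / L0) * 100
Step 1: Extension = 323 - 288 = 35 mm
Step 2: Elongation = (35 / 288) * 100
Step 3: Elongation = 0.121528 * 100 = 12.1528% ≈ 12.2%

12.2%


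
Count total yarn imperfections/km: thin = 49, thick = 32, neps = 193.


Formula: Total = thin places + thick places + neps
Total = 49 + 32 + 193
Total = 274 imperfections/km

274 imperfections/km


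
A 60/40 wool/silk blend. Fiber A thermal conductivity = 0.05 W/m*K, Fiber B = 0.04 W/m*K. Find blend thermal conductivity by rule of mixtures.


Formula: Blend property = (fraction_A * property_A) + (fraction_B * property_B)
Step 1: Contribution A = 60/100 * 0.05 W/m*K = 0.03 W/m*K
Step 2: Contribution B = 40/100 * 0.04 W/m*K = 0.016 W/m*K
Step 3: Blend thermal conductivity = 0.03 + 0.016 = 0.046 W/m*K

0.046 W/m*K


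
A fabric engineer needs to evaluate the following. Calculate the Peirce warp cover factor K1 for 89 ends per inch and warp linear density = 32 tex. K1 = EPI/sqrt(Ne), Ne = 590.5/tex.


Formula: K1 = EPI / sqrt(Ne), with Ne = 590.5 / tex_warp
Step 1: Ne = 590.5 / 32 = 18.453
Step 2: sqrt(Ne) = sqrt(18.453) = 4.2957
Step 3: K1 = 89 / 4.2957 = 20.7

20.7


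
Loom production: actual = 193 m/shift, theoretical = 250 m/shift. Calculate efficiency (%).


Formula: Efficiency% = (Actual output / Theoretical output) * 100
Efficiency% = (193 / 250) * 100
Efficiency% = 0.772 * 100 = 77.2%

77.2%


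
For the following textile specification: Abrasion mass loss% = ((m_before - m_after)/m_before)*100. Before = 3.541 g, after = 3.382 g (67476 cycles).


Formula: Mass loss% = ((m_before - m_after) / m_before) * 100
Step 1: Mass loss = 3.541 - 3.382 = 0.159 g
Step 2: Ratio = 0.159 / 3.541 = 0.0449026
Step 3: Mass loss% = 0.0449026 * 100 = 4.49026% ≈ 4.49%

4.49%


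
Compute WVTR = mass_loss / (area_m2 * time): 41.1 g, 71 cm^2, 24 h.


Formula: WVTR = mass_loss / (area * time)
Step 1: Convert area: 71 cm^2 = 0.0071 m^2
Step 2: WVTR = 41.1 g / (0.0071 m^2 * 24 h)
Step 3: WVTR = 41.1 / 0.1704 = 241.2 g/m^2/h

241.2 g/m^2/h


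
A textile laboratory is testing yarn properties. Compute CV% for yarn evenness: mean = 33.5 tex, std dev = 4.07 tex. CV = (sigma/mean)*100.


Formula: CV% = (standard deviation / mean) * 100
Step 1: Ratio = 4.07 / 33.5 = 0.121493
Step 2: CV% = 0.121493 * 100 = 12.1493% ≈ 12.1%

12.1%


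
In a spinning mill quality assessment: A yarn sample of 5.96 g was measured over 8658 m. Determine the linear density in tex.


Formula: Tex = (mass_g / length_m) * 1000
Substituting: Tex = (5.96 / 8658) * 1000
Intermediate: 5.96 / 8658 = 0.00068838 g/m
Tex = 0.00068838 * 1000 = 0.69 tex

0.69 tex


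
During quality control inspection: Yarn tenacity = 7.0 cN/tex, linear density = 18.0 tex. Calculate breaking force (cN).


Formula: Breaking force = Tenacity * Linear density
F = 7.0 cN/tex * 18.0 tex
F = 126.00 cN

126.00 cN


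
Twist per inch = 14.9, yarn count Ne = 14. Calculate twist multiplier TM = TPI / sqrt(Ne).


Formula: TM = TPI / sqrt(Ne)
Step 1: sqrt(Ne) = sqrt(14) = 3.7417
Step 2: TM = 14.9 / 3.7417 = 3.98

3.98 TM


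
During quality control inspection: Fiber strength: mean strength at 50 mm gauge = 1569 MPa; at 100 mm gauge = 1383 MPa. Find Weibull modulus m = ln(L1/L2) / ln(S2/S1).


Formula: m = ln(L1/L2) / ln(S2/S1)
Step 1: ln(L1/L2) = ln(50/100) = -0.69315
Step 2: S2/S1 = 1383/1569 = 0.88145
Step 3: ln(S2/S1) = ln(0.88145) = -0.12619
Step 4: m = -0.69315 / -0.12619 = 5.49

5.49 (Weibull m)


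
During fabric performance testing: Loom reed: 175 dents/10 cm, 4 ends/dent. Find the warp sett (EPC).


Formula: EPC = (dents per 10 cm * ends per dent) / 10
Step 1: Total ends per 10 cm = 175 * 4 = 700
Step 2: EPC = 700 / 10 = 70.0 ends/cm

70.0 ends/cm


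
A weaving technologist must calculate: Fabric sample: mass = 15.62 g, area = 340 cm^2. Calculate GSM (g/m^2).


Formula: GSM = mass_g / area_m2
Step 1: Convert area: 340 cm^2 = 340 / 10000 = 0.034 m^2
Step 2: GSM = 15.62 g / 0.034 m^2 = 459.4 g/m^2

459.4 g/m^2


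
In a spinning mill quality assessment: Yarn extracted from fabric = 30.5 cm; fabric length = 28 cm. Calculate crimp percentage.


Formula: Crimp% = ((L_yarn - L_fabric) / L_fabric) * 100
Step 1: Extension = 30.5 - 28 = 2.5 cm
Step 2: Crimp% = (2.5 / 28) * 100
Step 3: Crimp% = 0.089286 * 100 = 8.9286% ≈ 8.9%

8.9%


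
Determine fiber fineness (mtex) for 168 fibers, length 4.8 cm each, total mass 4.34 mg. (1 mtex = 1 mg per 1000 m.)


Formula: fineness (mtex) = mass (mg) / total length (km) = (mass_mg / total_length_m) * 1000
Step 1: Convert fiber length: 4.8 cm = 0.048 m
Step 2: Total fiber length = 168 * 0.048 = 8.064 m
Step 3: Linear density = 4.34 mg / 8.064 m = 0.5382 mg/m
Step 4: fineness = 0.5382 * 1000 = 538.2 mtex

538.2 mtex


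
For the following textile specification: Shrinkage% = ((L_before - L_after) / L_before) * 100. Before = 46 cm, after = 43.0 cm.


Formula: Shrinkage% = ((L_before - L_after) / L_before) * 100
Step 1: Shrinkage = 46 - 43.0 = 3.0 cm
Step 2: Shrinkage% = (3.0 / 46) * 100
Step 3: Shrinkage% = 0.065217 * 100 = 6.5217% ≈ 6.5%

6.5%


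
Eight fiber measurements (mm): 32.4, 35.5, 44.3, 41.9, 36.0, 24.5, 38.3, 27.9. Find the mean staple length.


Formula: Mean = sum of lengths / count
Sum = 32.4 + 35.5 + 44.3 + 41.9 + 36.0 + 24.5 + 38.3 + 27.9
Sum = 280.8 mm
Mean = 280.8 / 8 = 35.10 mm

35.10 mm


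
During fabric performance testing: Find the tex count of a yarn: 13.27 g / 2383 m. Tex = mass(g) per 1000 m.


Formula: Tex = (mass_g / length_m) * 1000
Substituting: Tex = (13.27 / 2383) * 1000
Intermediate: 13.27 / 2383 = 0.00556861 g/m
Tex = 0.00556861 * 1000 = 5.57 tex

5.57 tex


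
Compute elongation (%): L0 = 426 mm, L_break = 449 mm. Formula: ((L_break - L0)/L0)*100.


Formula: Elongation (%) = ((L_break - L0) / L0) * 100
Step 1: Extension = 449 - 426 = 23 mm
Step 2: Elongation = (23 / 426) * 100
Step 3: Elongation = 0.053991 * 100 = 5.3991% ≈ 5.4%

5.4%


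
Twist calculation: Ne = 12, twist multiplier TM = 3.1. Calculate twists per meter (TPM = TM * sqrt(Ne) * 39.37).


Formula: TPM = TM * sqrt(Ne) * 39.37
Step 1: sqrt(Ne) = sqrt(12) = 3.4641
Step 2: TM * sqrt(Ne) = 3.1 * 3.4641 = 10.7387
Step 3: TPM = 10.7387 * 39.37 = 423 twists/m

423 twists/m


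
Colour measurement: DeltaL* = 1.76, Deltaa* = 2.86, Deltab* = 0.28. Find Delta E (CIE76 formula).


Formula: Delta E = sqrt(dL*^2 + da*^2 + db*^2)
Step 1: dL*^2 = 1.76^2 = 3.0976
Step 2: da*^2 = 2.86^2 = 8.1796
Step 3: db*^2 = 0.28^2 = 0.0784
Step 4: Sum = 3.0976 + 8.1796 + 0.0784 = 11.3556
Step 5: Delta E = sqrt(11.3556) = 3.37

3.37 Delta E


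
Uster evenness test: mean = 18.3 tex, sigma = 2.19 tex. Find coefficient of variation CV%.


Formula: CV% = (standard deviation / mean) * 100
Step 1: Ratio = 2.19 / 18.3 = 0.119672
Step 2: CV% = 0.119672 * 100 = 11.9672% ≈ 12.0%

12.0%


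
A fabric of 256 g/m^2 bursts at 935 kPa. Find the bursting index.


Formula: Bursting Index = Bursting Strength / Fabric GSM
BI = 935 kPa / 256 g/m^2
BI = 3.652 kPa/(g/m^2)

3.652 kPa/(g/m^2)


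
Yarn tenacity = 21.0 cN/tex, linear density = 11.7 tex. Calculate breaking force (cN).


Formula: Breaking force = Tenacity * Linear density
F = 21.0 cN/tex * 11.7 tex
F = 245.70 cN

245.70 cN


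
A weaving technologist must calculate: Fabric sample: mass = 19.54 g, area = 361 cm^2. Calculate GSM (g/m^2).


Formula: GSM = mass_g / area_m2
Step 1: Convert area: 361 cm^2 = 361 / 10000 = 0.0361 m^2
Step 2: GSM = 19.54 g / 0.0361 m^2 = 541.3 g/m^2

541.3 g/m^2


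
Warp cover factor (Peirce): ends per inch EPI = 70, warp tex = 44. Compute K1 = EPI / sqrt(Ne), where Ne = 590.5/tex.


Formula: K1 = EPI / sqrt(Ne), with Ne = 590.5 / tex_warp
Step 1: Ne = 590.5 / 44 = 13.42
Step 2: sqrt(Ne) = sqrt(13.42) = 3.6633
Step 3: K1 = 70 / 3.6633 = 19.1

19.1


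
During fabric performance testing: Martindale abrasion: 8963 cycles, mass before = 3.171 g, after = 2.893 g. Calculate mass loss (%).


Formula: Mass loss% = ((m_before - m_after) / m_before) * 100
Step 1: Mass loss = 3.171 - 2.893 = 0.278 g
Step 2: Ratio = 0.278 / 3.171 = 0.0876695
Step 3: Mass loss% = 0.0876695 * 100 = 8.76695% ≈ 8.77%

8.77%


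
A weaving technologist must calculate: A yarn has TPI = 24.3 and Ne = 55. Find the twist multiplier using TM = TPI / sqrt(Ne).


Formula: TM = TPI / sqrt(Ne)
Step 1: sqrt(Ne) = sqrt(55) = 7.4162
Step 2: TM = 24.3 / 7.4162 = 3.28

3.28 TM


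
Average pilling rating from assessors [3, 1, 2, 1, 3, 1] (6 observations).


Formula: Mean = sum / count
Sum = 3 + 1 + 2 + 1 + 3 + 1 = 11
Mean = 11 / 6 = 1.8

1.8


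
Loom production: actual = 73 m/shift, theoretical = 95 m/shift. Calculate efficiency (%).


Formula: Efficiency% = (Actual output / Theoretical output) * 100
Efficiency% = (73 / 95) * 100
Efficiency% = 0.768421 * 100 = 76.8421% ≈ 76.8%

76.8%


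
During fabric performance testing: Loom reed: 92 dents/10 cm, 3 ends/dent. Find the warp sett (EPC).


Formula: EPC = (dents per 10 cm * ends per dent) / 10
Step 1: Total ends per 10 cm = 92 * 3 = 276
Step 2: EPC = 276 / 10 = 27.6 ends/cm

27.6 ends/cm


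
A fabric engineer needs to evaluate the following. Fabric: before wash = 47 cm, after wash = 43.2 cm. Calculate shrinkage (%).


Formula: Shrinkage% = ((L_before - L_after) / L_before) * 100
Step 1: Shrinkage = 47 - 43.2 = 3.8 cm
Step 2: Shrinkage% = (3.8 / 47) * 100
Step 3: Shrinkage% = 0.080851 * 100 = 8.0851% ≈ 8.1%

8.1%


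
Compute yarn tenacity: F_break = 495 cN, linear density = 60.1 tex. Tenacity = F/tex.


Formula: Tenacity = Breaking force / Linear density
Tenacity = 495 cN / 60.1 tex
Tenacity = 8.24 cN/tex

8.24 cN/tex


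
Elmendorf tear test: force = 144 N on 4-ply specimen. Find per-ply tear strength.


Formula: Per-ply strength = Total force / Number of plies
Per-ply = 144 N / 4
Per-ply = 36 N

36 N


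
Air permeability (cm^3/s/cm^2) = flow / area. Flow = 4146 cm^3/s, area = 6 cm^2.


Formula: Air Permeability = Airflow / Test Area
AP = 4146 cm^3/s / 6 cm^2
AP = 691.0 cm^3/s/cm^2

691.0 cm^3/s/cm^2


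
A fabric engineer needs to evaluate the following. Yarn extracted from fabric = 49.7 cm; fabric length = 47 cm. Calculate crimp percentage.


Formula: Crimp% = ((L_yarn - L_fabric) / L_fabric) * 100
Step 1: Extension = 49.7 - 47 = 2.7 cm
Step 2: Crimp% = (2.7 / 47) * 100
Step 3: Crimp% = 0.057447 * 100 = 5.7447% ≈ 5.7%

5.7%


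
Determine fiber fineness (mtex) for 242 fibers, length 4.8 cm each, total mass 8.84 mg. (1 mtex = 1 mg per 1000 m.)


Formula: fineness (mtex) = mass (mg) / total length (km) = (mass_mg / total_length_m) * 1000
Step 1: Convert fiber length: 4.8 cm = 0.048 m
Step 2: Total fiber length = 242 * 0.048 = 11.616 m
Step 3: Linear density = 8.84 mg / 11.616 m = 0.7610 mg/m
Step 4: fineness = 0.7610 * 1000 = 761.0 mtex

761.0 mtex


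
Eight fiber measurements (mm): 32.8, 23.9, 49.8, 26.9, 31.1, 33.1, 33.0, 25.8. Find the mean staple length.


Formula: Mean = sum of lengths / count
Sum = 32.8 + 23.9 + 49.8 + 26.9 + 31.1 + 33.1 + 33.0 + 25.8
Sum = 256.4 mm
Mean = 256.4 / 8 = 32.05 mm

32.05 mm


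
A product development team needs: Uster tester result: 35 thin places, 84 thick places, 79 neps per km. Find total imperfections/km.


Formula: Total = thin places + thick places + neps
Total = 35 + 84 + 79
Total = 198 imperfections/km

198 imperfections/km


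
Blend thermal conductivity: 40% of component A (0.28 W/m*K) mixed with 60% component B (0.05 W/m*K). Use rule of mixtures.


Formula: Blend property = (fraction_A * property_A) + (fraction_B * property_B)
Step 1: Contribution A = 40/100 * 0.28 W/m*K = 0.112 W/m*K
Step 2: Contribution B = 60/100 * 0.05 W/m*K = 0.03 W/m*K
Step 3: Blend thermal conductivity = 0.112 + 0.03 = 0.142 W/m*K

0.142 W/m*K


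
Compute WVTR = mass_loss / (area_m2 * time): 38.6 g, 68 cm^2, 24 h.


Formula: WVTR = mass_loss / (area * time)
Step 1: Convert area: 68 cm^2 = 0.0068 m^2
Step 2: WVTR = 38.6 g / (0.0068 m^2 * 24 h)
Step 3: WVTR = 38.6 / 0.1632 = 236.5 g/m^2/h

236.5 g/m^2/h


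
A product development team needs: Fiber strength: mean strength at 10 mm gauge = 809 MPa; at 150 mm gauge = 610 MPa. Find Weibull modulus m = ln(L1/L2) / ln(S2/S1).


Formula: m = ln(L1/L2) / ln(S2/S1)
Step 1: ln(L1/L2) = ln(10/150) = -2.70805
Step 2: S2/S1 = 610/809 = 0.75402
Step 3: ln(S2/S1) = ln(0.75402) = -0.28234
Step 4: m = -2.70805 / -0.28234 = 9.59

9.59 (Weibull m)


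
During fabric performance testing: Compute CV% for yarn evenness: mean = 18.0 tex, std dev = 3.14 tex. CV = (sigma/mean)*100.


Formula: CV% = (standard deviation / mean) * 100
Step 1: Ratio = 3.14 / 18.0 = 0.174444
Step 2: CV% = 0.174444 * 100 = 17.4444% ≈ 17.4%

17.4%


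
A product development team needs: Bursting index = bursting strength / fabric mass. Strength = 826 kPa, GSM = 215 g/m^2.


Formula: Bursting Index = Bursting Strength / Fabric GSM
BI = 826 kPa / 215 g/m^2
BI = 3.842 kPa/(g/m^2)

3.842 kPa/(g/m^2)


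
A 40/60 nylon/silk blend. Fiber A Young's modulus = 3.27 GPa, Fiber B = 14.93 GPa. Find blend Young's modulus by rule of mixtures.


Formula: Blend property = (fraction_A * property_A) + (fraction_B * property_B)
Step 1: Contribution A = 40/100 * 3.27 GPa = 1.308 GPa
Step 2: Contribution B = 60/100 * 14.93 GPa = 8.958 GPa
Step 3: Blend Young's modulus = 1.308 + 8.958 = 10.266 GPa

10.266 GPa


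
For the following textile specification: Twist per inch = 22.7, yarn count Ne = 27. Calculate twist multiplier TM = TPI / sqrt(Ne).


Formula: TM = TPI / sqrt(Ne)
Step 1: sqrt(Ne) = sqrt(27) = 5.1962
Step 2: TM = 22.7 / 5.1962 = 4.37

4.37 TM


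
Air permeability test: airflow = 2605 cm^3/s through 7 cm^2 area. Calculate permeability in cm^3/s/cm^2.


Formula: Air Permeability = Airflow / Test Area
AP = 2605 cm^3/s / 7 cm^2
AP = 372.1 cm^3/s/cm^2

372.1 cm^3/s/cm^2


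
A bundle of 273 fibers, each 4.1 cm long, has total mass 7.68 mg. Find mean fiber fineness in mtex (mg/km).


Formula: fineness (mtex) = mass (mg) / total length (km) = (mass_mg / total_length_m) * 1000
Step 1: Convert fiber length: 4.1 cm = 0.041 m
Step 2: Total fiber length = 273 * 0.041 = 11.193 m
Step 3: Linear density = 7.68 mg / 11.193 m = 0.6861 mg/m
Step 4: fineness = 0.6861 * 1000 = 686.1 mtex

686.1 mtex


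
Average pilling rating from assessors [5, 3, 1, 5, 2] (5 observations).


Formula: Mean = sum / count
Sum = 5 + 3 + 1 + 5 + 2 = 16
Mean = 16 / 5 = 3.2

3.2


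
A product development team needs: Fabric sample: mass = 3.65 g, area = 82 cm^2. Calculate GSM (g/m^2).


Formula: GSM = mass_g / area_m2
Step 1: Convert area: 82 cm^2 = 82 / 10000 = 0.0082 m^2
Step 2: GSM = 3.65 g / 0.0082 m^2 = 445.1 g/m^2

445.1 g/m^2


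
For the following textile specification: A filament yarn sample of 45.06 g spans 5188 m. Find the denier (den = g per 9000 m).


Formula: den = (mass_g / length_m) * 9000
Substituting: den = (45.06 / 5188) * 9000
Intermediate: 45.06 / 5188 = 0.00868543 g/m
den = 0.00868543 * 9000 = 78.2 denier

78.2 denier


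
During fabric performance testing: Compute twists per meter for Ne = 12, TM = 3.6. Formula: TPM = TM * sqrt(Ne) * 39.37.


Formula: TPM = TM * sqrt(Ne) * 39.37
Step 1: sqrt(Ne) = sqrt(12) = 3.4641
Step 2: TM * sqrt(Ne) = 3.6 * 3.4641 = 12.4708
Step 3: TPM = 12.4708 * 39.37 = 491 twists/m

491 twists/m


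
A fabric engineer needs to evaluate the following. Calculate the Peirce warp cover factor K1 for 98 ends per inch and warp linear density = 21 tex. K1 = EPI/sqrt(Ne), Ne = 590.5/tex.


Formula: K1 = EPI / sqrt(Ne), with Ne = 590.5 / tex_warp
Step 1: Ne = 590.5 / 21 = 28.119
Step 2: sqrt(Ne) = sqrt(28.119) = 5.3027
Step 3: K1 = 98 / 5.3027 = 18.5

18.5


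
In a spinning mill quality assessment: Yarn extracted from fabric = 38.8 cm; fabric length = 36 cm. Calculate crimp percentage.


Formula: Crimp% = ((L_yarn - L_fabric) / L_fabric) * 100
Step 1: Extension = 38.8 - 36 = 2.8 cm
Step 2: Crimp% = (2.8 / 36) * 100
Step 3: Crimp% = 0.077778 * 100 = 7.7778% ≈ 7.8%

7.8%


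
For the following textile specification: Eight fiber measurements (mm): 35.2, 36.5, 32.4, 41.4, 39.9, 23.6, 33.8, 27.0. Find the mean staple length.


Formula: Mean = sum of lengths / count
Sum = 35.2 + 36.5 + 32.4 + 41.4 + 39.9 + 23.6 + 33.8 + 27.0
Sum = 269.8 mm
Mean = 269.8 / 8 = 33.73 mm

33.73 mm


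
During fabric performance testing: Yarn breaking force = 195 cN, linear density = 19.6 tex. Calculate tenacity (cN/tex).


Formula: Tenacity = Breaking force / Linear density
Tenacity = 195 cN / 19.6 tex
Tenacity = 9.95 cN/tex

9.95 cN/tex


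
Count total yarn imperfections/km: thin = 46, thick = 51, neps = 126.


Formula: Total = thin places + thick places + neps
Total = 46 + 51 + 126
Total = 223 imperfections/km

223 imperfections/km


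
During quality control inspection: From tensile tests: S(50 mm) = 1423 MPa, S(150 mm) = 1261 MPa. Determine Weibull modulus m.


Formula: m = ln(L1/L2) / ln(S2/S1)
Step 1: ln(L1/L2) = ln(50/150) = -1.09861
Step 2: S2/S1 = 1261/1423 = 0.88616
Step 3: ln(S2/S1) = ln(0.88616) = -0.12086
Step 4: m = -1.09861 / -0.12086 = 9.09

9.09 (Weibull m)


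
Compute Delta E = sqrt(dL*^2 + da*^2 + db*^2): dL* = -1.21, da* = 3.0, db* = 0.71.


Formula: Delta E = sqrt(dL*^2 + da*^2 + db*^2)
Step 1: dL*^2 = (-1.21)^2 = 1.4641
Step 2: da*^2 = 3.0^2 = 9.0
Step 3: db*^2 = 0.71^2 = 0.5041
Step 4: Sum = 1.4641 + 9.0 + 0.5041 = 10.9682
Step 5: Delta E = sqrt(10.9682) = 3.31

3.31 Delta E


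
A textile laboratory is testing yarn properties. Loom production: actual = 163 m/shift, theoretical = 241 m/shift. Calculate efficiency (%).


Formula: Efficiency% = (Actual output / Theoretical output) * 100
Efficiency% = (163 / 241) * 100
Efficiency% = 0.676349 * 100 = 67.6349% ≈ 67.6%

67.6%


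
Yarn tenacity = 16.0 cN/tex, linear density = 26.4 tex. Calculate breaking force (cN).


Formula: Breaking force = Tenacity * Linear density
F = 16.0 cN/tex * 26.4 tex
F = 422.40 cN

422.40 cN


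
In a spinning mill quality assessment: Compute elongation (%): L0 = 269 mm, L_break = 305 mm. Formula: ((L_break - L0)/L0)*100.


Formula: Elongation (%) = ((L_break - L0) / L0) * 100
Step 1: Extension = 305 - 269 = 36 mm
Step 2: Elongation = (36 / 269) * 100
Step 3: Elongation = 0.133829 * 100 = 13.3829% ≈ 13.4%

13.4%


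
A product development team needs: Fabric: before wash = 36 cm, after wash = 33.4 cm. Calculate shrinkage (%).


Formula: Shrinkage% = ((L_before - L_after) / L_before) * 100
Step 1: Shrinkage = 36 - 33.4 = 2.6 cm
Step 2: Shrinkage% = (2.6 / 36) * 100
Step 3: Shrinkage% = 0.072222 * 100 = 7.2222% ≈ 7.2%

7.2%


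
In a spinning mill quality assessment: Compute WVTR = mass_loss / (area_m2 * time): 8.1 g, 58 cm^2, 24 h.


Formula: WVTR = mass_loss / (area * time)
Step 1: Convert area: 58 cm^2 = 0.0058 m^2
Step 2: WVTR = 8.1 g / (0.0058 m^2 * 24 h)
Step 3: WVTR = 8.1 / 0.1392 = 58.2 g/m^2/h

58.2 g/m^2/h


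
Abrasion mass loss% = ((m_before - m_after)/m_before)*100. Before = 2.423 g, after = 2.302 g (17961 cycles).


Formula: Mass loss% = ((m_before - m_after) / m_before) * 100
Step 1: Mass loss = 2.423 - 2.302 = 0.121 g
Step 2: Ratio = 0.121 / 2.423 = 0.0499381
Step 3: Mass loss% = 0.0499381 * 100 = 4.99381% ≈ 4.99%

4.99%


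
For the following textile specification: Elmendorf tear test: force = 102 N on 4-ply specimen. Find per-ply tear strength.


Formula: Per-ply strength = Total force / Number of plies
Per-ply = 102 N / 4
Per-ply = 25.5 N

25.5 N


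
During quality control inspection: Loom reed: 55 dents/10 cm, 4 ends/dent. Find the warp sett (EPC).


Formula: EPC = (dents per 10 cm * ends per dent) / 10
Step 1: Total ends per 10 cm = 55 * 4 = 220
Step 2: EPC = 220 / 10 = 22.0 ends/cm

22.0 ends/cm


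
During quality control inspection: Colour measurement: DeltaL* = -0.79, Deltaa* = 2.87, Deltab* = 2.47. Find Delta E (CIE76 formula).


Formula: Delta E = sqrt(dL*^2 + da*^2 + db*^2)
Step 1: dL*^2 = (-0.79)^2 = 0.6241
Step 2: da*^2 = 2.87^2 = 8.2369
Step 3: db*^2 = 2.47^2 = 6.1009
Step 4: Sum = 0.6241 + 8.2369 + 6.1009 = 14.9619
Step 5: Delta E = sqrt(14.9619) = 3.87

3.87 Delta E


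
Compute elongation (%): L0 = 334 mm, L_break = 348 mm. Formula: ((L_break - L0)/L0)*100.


Formula: Elongation (%) = ((L_break - L0) / L0) * 100
Step 1: Extension = 348 - 334 = 14 mm
Step 2: Elongation = (14 / 334) * 100
Step 3: Elongation = 0.041916 * 100 = 4.1916% ≈ 4.2%

4.2%


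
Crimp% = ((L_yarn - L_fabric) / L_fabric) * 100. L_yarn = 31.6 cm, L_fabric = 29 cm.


Formula: Crimp% = ((L_yarn - L_fabric) / L_fabric) * 100
Step 1: Extension = 31.6 - 29 = 2.6 cm
Step 2: Crimp% = (2.6 / 29) * 100
Step 3: Crimp% = 0.089655 * 100 = 8.9655% ≈ 9.0%

9.0%


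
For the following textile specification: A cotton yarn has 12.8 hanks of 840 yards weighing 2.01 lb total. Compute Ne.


Formula: Ne = hanks / mass_lb
Substituting: Ne = 12.8 / 2.01
Ne = 6.4

6.4 Ne


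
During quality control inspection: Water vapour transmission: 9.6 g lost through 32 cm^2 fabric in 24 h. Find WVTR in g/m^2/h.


Formula: WVTR = mass_loss / (area * time)
Step 1: Convert area: 32 cm^2 = 0.0032 m^2
Step 2: WVTR = 9.6 g / (0.0032 m^2 * 24 h)
Step 3: WVTR = 9.6 / 0.0768 = 125.0 g/m^2/h

125.0 g/m^2/h


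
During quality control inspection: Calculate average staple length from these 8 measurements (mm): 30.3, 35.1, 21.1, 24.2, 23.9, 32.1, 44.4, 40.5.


Formula: Mean = sum of lengths / count
Sum = 30.3 + 35.1 + 21.1 + 24.2 + 23.9 + 32.1 + 44.4 + 40.5
Sum = 251.6 mm
Mean = 251.6 / 8 = 31.45 mm

31.45 mm
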